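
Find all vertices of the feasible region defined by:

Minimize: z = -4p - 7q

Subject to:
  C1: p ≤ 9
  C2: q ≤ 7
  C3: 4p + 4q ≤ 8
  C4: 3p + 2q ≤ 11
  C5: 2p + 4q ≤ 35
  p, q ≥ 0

(0, 0), (2, 0), (0, 2)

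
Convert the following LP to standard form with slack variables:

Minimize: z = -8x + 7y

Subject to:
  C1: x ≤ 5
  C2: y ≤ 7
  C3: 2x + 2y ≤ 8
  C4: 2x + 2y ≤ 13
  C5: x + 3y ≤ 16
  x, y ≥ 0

min z = -8x + 7y

s.t.
  x + s1 = 5
  y + s2 = 7
  2x + 2y + s3 = 8
  2x + 2y + s4 = 13
  x + 3y + s5 = 16
  x, y, s1, s2, s3, s4, s5 ≥ 0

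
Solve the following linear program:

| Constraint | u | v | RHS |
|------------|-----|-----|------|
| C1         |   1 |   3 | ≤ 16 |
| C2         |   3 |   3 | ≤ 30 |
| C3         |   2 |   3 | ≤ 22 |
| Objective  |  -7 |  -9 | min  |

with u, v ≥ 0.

Evaluate the objective at each vertex of the feasible region:
  z(0, 0) = 0
  z(10, 0) = -70
  z(8, 2) = -74  ←
  z(6, 3.333) = -72
  z(0, 5.333) = -48
The minimum is at u = 8, v = 2.

u = 8, v = 2, z = -74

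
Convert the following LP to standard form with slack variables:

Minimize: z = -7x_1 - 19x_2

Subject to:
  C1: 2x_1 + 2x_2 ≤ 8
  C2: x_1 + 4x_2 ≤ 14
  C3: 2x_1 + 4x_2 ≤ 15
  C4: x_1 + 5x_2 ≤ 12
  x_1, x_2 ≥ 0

min z = -7x_1 - 19x_2

s.t.
  2x_1 + 2x_2 + s1 = 8
  x_1 + 4x_2 + s2 = 14
  2x_1 + 4x_2 + s3 = 15
  x_1 + 5x_2 + s4 = 12
  x_1, x_2, s1, s2, s3, s4 ≥ 0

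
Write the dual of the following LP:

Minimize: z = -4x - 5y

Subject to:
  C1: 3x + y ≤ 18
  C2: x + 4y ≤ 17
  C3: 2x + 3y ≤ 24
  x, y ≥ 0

Primal min cᵀx s.t. Ax ≤ b, x ≥ 0  →  Dual max −bᵀy s.t. Aᵀy ≥ −c, y ≥ 0.

Maximize: z = -18y1 - 17y2 - 24y3

Subject to:
  3y1 + y2 + 2y3 ≥ 4
  y1 + 4y2 + 3y3 ≥ 5
  y1, y2, y3 ≥ 0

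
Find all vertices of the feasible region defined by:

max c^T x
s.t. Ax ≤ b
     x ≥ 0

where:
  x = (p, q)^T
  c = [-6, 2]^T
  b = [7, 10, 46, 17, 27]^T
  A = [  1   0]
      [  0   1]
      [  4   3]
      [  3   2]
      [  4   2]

(0, 0), (5.667, 0), (0, 8.5)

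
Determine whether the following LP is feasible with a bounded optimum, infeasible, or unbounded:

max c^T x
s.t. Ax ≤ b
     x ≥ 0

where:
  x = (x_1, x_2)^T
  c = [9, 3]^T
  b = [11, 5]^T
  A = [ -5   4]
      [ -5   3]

Unbounded (objective can increase without bound)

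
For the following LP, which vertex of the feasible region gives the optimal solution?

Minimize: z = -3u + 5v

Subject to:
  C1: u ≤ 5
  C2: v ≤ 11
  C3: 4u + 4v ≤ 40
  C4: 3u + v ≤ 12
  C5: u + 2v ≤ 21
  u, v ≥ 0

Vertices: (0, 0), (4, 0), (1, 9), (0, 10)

Evaluate the objective at each vertex of the feasible region:
  z(0, 0) = 0
  z(4, 0) = -12  ←
  z(1, 9) = 42
  z(0, 10) = 50
The minimum is at u = 4, v = 0.

(4, 0)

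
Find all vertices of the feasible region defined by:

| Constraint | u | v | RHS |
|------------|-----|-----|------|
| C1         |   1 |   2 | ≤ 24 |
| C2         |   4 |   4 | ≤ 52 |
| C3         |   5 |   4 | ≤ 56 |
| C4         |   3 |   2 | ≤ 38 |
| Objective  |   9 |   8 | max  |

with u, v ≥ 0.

(0, 0), (11.2, 0), (4, 9), (2, 11), (0, 12)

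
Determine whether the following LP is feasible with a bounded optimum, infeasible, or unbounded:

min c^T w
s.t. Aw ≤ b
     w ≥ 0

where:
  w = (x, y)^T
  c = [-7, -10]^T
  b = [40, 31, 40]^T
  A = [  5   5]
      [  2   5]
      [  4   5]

Feasible with a bounded optimal solution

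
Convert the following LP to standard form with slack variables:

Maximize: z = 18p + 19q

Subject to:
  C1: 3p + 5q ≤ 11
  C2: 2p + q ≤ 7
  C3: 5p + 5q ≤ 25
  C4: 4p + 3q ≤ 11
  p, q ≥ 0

max z = 18p + 19q

s.t.
  3p + 5q + s1 = 11
  2p + q + s2 = 7
  5p + 5q + s3 = 25
  4p + 3q + s4 = 11
  p, q, s1, s2, s3, s4 ≥ 0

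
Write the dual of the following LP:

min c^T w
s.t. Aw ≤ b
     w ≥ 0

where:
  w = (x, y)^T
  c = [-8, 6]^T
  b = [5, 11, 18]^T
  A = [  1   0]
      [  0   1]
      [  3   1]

Primal min cᵀx s.t. Ax ≤ b, x ≥ 0  →  Dual max −bᵀy s.t. Aᵀy ≥ −c, y ≥ 0.

Maximize: z = -5y1 - 11y2 - 18y3

Subject to:
  y1 + 3y3 ≥ 8
  y2 + y3 ≥ -6
  y1, y2, y3 ≥ 0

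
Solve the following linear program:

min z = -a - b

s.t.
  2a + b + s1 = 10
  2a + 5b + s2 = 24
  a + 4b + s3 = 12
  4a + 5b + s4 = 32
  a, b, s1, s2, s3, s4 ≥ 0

Evaluate the objective at each vertex of the feasible region:
  z(0, 0) = 0
  z(5, 0) = -5
  z(4, 2) = -6  ←
  z(0, 3) = -3
The minimum is at a = 4, b = 2.

a = 4, b = 2, z = -6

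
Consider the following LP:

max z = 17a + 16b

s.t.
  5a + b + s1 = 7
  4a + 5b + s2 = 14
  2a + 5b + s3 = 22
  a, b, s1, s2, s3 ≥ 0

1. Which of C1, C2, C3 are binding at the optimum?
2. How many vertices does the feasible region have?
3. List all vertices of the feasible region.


1. C1, C2
2. 4
3. (0, 0), (1.4, 0), (1, 2), (0, 2.8)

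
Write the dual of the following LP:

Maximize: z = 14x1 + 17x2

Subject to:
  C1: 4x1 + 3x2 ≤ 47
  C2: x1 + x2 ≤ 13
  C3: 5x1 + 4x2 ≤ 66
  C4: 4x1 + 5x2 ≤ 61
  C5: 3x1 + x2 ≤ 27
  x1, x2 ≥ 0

Primal max cᵀx s.t. Ax ≤ b, x ≥ 0  →  Dual min bᵀy s.t. Aᵀy ≥ c, y ≥ 0.

Minimize: z = 47y1 + 13y2 + 66y3 + 61y4 + 27y5

Subject to:
  4y1 + y2 + 5y3 + 4y4 + 3y5 ≥ 14
  3y1 + y2 + 4y3 + 5y4 + y5 ≥ 17
  y1, y2, y3, y4, y5 ≥ 0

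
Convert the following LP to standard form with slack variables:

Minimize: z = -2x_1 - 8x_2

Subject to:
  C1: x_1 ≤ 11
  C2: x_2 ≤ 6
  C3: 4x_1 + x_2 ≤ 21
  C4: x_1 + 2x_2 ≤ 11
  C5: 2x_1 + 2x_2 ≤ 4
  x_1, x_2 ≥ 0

min z = -2x_1 - 8x_2

s.t.
  x_1 + s1 = 11
  x_2 + s2 = 6
  4x_1 + x_2 + s3 = 21
  x_1 + 2x_2 + s4 = 11
  2x_1 + 2x_2 + s5 = 4
  x_1, x_2, s1, s2, s3, s4, s5 ≥ 0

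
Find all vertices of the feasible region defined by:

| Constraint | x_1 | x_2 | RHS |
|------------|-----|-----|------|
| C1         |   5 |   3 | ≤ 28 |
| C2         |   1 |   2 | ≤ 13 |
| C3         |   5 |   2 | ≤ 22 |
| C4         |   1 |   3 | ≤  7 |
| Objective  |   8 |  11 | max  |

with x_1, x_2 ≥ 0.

(0, 0), (4.4, 0), (4, 1), (0, 2.333)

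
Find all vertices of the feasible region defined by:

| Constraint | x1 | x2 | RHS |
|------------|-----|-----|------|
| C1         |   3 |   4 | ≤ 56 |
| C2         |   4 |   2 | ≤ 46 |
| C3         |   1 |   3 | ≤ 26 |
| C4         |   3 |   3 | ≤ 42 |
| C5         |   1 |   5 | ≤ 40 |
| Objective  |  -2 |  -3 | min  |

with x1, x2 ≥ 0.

(0, 0), (11.5, 0), (9, 5), (8, 6), (5, 7), (0, 8)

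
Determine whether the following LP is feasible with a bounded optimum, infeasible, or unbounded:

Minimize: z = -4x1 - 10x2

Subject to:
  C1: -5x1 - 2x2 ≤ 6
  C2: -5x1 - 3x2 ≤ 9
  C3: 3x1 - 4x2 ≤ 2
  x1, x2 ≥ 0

Unbounded (objective can decrease without bound)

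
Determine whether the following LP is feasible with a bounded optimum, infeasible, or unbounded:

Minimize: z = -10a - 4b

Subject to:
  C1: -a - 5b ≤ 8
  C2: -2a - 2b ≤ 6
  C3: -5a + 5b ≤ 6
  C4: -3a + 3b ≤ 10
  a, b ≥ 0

Unbounded (objective can decrease without bound)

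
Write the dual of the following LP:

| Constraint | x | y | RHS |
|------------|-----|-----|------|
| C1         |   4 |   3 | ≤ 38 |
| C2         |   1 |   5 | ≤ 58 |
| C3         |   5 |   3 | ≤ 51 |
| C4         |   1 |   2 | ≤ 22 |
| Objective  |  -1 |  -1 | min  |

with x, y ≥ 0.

Primal min cᵀx s.t. Ax ≤ b, x ≥ 0  →  Dual max −bᵀy s.t. Aᵀy ≥ −c, y ≥ 0.

Maximize: z = -38y1 - 58y2 - 51y3 - 22y4

Subject to:
  4y1 + y2 + 5y3 + y4 ≥ 1
  3y1 + 5y2 + 3y3 + 2y4 ≥ 1
  y1, y2, y3, y4 ≥ 0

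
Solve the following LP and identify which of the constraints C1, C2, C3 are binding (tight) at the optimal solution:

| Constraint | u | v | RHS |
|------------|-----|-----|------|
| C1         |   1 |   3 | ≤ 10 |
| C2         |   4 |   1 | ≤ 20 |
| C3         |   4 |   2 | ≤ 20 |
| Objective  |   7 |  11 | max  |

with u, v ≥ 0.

At u = 4, v = 2, compute slack b - a·x for each constraint:
  C1: 10 − 10 = 0  (binding)
  C2: 20 − 18 = 2  (slack)
  C3: 20 − 20 = 0  (binding)

Optimal: u = 4, v = 2
Binding: C1, C3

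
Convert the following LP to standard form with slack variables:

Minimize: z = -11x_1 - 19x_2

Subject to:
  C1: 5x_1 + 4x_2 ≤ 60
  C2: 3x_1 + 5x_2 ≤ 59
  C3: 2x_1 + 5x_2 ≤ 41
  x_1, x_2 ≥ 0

min z = -11x_1 - 19x_2

s.t.
  5x_1 + 4x_2 + s1 = 60
  3x_1 + 5x_2 + s2 = 59
  2x_1 + 5x_2 + s3 = 41
  x_1, x_2, s1, s2, s3 ≥ 0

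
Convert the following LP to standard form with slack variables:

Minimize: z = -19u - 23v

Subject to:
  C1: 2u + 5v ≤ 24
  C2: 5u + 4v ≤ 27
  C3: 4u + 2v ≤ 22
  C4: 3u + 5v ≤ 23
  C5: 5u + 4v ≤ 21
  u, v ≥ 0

min z = -19u - 23v

s.t.
  2u + 5v + s1 = 24
  5u + 4v + s2 = 27
  4u + 2v + s3 = 22
  3u + 5v + s4 = 23
  5u + 4v + s5 = 21
  u, v, s1, s2, s3, s4, s5 ≥ 0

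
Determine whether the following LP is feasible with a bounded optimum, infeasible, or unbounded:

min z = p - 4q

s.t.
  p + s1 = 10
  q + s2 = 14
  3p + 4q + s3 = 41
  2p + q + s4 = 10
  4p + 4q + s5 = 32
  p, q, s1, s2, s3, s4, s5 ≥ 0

Feasible with a bounded optimal solution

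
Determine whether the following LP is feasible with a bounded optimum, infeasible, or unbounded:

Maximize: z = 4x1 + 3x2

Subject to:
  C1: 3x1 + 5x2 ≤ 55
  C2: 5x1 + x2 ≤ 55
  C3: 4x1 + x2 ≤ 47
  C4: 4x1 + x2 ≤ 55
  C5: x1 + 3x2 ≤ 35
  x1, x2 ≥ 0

Feasible with a bounded optimal solution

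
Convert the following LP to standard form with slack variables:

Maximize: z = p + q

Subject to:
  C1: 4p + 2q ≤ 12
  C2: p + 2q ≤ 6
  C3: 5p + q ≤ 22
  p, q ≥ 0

max z = p + q

s.t.
  4p + 2q + s1 = 12
  p + 2q + s2 = 6
  5p + q + s3 = 22
  p, q, s1, s2, s3 ≥ 0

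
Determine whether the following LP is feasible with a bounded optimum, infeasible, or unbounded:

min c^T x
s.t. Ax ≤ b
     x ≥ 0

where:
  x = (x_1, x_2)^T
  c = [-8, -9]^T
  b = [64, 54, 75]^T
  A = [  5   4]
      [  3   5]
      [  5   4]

Feasible with a bounded optimal solution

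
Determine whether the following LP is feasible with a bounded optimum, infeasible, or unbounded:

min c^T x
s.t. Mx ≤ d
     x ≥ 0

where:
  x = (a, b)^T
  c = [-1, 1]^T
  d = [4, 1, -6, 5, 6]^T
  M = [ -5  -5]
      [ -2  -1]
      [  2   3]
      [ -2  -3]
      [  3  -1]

Infeasible (no feasible solution exists)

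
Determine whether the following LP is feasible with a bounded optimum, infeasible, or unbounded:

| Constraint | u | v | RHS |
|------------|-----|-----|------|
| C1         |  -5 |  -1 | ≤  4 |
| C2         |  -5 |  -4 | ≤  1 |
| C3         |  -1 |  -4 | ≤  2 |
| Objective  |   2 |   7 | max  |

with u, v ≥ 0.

Unbounded (objective can increase without bound)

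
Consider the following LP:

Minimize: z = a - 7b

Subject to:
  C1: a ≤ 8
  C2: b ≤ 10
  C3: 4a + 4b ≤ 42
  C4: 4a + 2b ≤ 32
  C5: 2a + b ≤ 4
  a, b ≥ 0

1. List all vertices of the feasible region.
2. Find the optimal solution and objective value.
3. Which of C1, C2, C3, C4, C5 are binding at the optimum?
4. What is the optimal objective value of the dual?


1. (0, 0), (2, 0), (0, 4)
2. a = 0, b = 4, z = -28
3. C5
4. -28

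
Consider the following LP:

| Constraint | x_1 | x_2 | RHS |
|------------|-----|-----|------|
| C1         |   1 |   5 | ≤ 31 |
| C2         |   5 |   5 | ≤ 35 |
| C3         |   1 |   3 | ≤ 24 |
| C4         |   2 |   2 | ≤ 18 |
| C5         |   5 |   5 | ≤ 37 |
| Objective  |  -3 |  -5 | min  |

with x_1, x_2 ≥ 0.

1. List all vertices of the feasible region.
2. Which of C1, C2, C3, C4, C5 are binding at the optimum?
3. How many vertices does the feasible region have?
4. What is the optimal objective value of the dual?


1. (0, 0), (7, 0), (1, 6), (0, 6.2)
2. C1, C2
3. 4
4. -33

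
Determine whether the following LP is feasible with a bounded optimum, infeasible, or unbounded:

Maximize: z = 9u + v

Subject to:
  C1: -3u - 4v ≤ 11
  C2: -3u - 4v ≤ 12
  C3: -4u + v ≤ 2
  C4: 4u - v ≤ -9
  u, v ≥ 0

Infeasible (no feasible solution exists)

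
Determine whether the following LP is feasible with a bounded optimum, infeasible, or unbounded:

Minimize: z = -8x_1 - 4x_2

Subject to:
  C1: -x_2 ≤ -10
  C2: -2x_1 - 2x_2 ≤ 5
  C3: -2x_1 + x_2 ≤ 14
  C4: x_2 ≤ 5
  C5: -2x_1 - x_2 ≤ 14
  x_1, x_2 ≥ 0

Infeasible (no feasible solution exists)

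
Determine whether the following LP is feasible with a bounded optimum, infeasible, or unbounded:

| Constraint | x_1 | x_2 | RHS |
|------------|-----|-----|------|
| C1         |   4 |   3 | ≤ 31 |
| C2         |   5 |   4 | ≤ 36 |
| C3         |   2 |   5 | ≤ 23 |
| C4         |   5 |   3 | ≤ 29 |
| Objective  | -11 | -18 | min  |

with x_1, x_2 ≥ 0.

Feasible with a bounded optimal solution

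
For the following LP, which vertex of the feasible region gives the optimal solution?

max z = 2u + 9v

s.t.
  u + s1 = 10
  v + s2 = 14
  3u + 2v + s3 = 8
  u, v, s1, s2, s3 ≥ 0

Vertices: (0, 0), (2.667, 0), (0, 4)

Evaluate the objective at each vertex of the feasible region:
  z(0, 0) = 0
  z(2.667, 0) = 5.333
  z(0, 4) = 36  ←
The maximum is at u = 0, v = 4.

(0, 4)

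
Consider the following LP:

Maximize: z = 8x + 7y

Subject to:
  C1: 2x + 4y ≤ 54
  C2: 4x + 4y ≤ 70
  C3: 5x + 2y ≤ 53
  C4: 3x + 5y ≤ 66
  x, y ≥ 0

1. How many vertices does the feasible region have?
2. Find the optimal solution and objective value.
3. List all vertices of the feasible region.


1. 4
2. x = 7, y = 9, z = 119
3. (0, 0), (10.6, 0), (7, 9), (0, 13.2)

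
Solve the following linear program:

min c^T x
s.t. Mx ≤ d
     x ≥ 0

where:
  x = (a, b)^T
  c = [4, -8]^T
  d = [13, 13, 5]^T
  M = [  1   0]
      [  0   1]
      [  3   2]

Evaluate the objective at each vertex of the feasible region:
  z(0, 0) = 0
  z(1.667, 0) = 6.667
  z(0, 2.5) = -20  ←
The minimum is at a = 0, b = 2.5.

a = 0, b = 2.5, z = -20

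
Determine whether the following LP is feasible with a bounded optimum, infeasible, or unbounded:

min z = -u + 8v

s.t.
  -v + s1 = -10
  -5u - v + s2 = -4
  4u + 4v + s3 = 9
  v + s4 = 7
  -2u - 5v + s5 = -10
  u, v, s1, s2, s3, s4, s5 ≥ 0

Infeasible (no feasible solution exists)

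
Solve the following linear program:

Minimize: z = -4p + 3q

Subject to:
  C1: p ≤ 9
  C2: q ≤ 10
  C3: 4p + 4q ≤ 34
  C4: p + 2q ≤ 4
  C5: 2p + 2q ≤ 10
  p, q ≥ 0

Evaluate the objective at each vertex of the feasible region:
  z(0, 0) = 0
  z(4, 0) = -16  ←
  z(0, 2) = 6
The minimum is at p = 4, q = 0.

p = 4, q = 0, z = -16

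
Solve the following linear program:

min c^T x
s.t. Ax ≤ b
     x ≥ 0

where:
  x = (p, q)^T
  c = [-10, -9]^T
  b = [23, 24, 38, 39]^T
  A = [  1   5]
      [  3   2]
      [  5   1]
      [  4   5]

Evaluate the objective at each vertex of the feasible region:
  z(0, 0) = 0
  z(7.6, 0) = -76
  z(7.429, 0.8571) = -82
  z(6, 3) = -87  ←
  z(5.333, 3.533) = -85.13
  z(0, 4.6) = -41.4
The minimum is at p = 6, q = 3.

p = 6, q = 3, z = -87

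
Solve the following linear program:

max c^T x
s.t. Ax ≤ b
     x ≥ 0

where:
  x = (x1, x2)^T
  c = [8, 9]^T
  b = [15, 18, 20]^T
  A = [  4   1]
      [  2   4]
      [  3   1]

Evaluate the objective at each vertex of the feasible region:
  z(0, 0) = 0
  z(3.75, 0) = 30
  z(3, 3) = 51  ←
  z(0, 4.5) = 40.5
The maximum is at x1 = 3, x2 = 3.

x1 = 3, x2 = 3, z = 51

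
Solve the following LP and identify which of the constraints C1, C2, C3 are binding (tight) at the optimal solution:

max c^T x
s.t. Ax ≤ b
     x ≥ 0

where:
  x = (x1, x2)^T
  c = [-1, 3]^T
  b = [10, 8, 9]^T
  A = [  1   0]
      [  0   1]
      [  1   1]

At x1 = 0, x2 = 8, compute slack b - a·x for each constraint:
  C1: 10 − 0 = 10  (slack)
  C2: 8 − 8 = 0  (binding)
  C3: 9 − 8 = 1  (slack)

Optimal: x1 = 0, x2 = 8
Binding: C2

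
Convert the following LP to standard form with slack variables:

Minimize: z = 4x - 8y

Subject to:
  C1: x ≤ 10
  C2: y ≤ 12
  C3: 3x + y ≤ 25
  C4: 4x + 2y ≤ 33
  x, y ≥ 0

min z = 4x - 8y

s.t.
  x + s1 = 10
  y + s2 = 12
  3x + y + s3 = 25
  4x + 2y + s4 = 33
  x, y, s1, s2, s3, s4 ≥ 0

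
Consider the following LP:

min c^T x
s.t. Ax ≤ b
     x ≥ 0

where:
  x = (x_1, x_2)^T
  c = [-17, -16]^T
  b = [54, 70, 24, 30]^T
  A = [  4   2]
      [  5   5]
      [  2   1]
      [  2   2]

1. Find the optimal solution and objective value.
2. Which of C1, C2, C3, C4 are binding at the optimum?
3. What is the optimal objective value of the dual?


1. x_1 = 10, x_2 = 4, z = -234
2. C2, C3
3. -234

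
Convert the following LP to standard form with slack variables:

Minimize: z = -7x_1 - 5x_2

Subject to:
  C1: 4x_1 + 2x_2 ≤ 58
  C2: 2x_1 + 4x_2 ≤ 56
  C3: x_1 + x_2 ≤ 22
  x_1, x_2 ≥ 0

min z = -7x_1 - 5x_2

s.t.
  4x_1 + 2x_2 + s1 = 58
  2x_1 + 4x_2 + s2 = 56
  x_1 + x_2 + s3 = 22
  x_1, x_2, s1, s2, s3 ≥ 0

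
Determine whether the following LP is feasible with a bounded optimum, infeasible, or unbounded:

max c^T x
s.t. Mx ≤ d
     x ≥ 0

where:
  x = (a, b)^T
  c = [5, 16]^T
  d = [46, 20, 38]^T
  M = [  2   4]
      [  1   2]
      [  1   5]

Feasible with a bounded optimal solution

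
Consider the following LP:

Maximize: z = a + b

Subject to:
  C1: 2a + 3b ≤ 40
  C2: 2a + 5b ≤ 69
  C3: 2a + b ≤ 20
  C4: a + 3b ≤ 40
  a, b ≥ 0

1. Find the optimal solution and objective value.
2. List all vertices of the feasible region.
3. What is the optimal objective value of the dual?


1. a = 5, b = 10, z = 15
2. (0, 0), (10, 0), (5, 10), (0, 13.33)
3. 15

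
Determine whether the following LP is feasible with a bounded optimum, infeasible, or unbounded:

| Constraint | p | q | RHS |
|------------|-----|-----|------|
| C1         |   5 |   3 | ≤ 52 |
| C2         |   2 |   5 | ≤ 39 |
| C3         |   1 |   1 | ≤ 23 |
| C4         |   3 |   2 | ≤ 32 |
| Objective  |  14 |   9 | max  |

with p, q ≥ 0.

Feasible with a bounded optimal solution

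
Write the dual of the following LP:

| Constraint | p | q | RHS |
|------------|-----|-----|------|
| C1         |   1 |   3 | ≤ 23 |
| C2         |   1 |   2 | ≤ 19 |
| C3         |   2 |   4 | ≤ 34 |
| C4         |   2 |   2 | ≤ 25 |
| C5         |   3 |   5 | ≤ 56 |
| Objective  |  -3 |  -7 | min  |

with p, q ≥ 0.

Primal min cᵀx s.t. Ax ≤ b, x ≥ 0  →  Dual max −bᵀy s.t. Aᵀy ≥ −c, y ≥ 0.

Maximize: z = -23y1 - 19y2 - 34y3 - 25y4 - 56y5

Subject to:
  y1 + y2 + 2y3 + 2y4 + 3y5 ≥ 3
  3y1 + 2y2 + 4y3 + 2y4 + 5y5 ≥ 7
  y1, y2, y3, y4, y5 ≥ 0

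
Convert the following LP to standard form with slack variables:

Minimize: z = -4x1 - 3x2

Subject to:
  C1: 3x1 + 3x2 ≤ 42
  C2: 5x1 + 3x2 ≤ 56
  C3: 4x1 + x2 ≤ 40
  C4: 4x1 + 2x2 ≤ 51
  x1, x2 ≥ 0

min z = -4x1 - 3x2

s.t.
  3x1 + 3x2 + s1 = 42
  5x1 + 3x2 + s2 = 56
  4x1 + x2 + s3 = 40
  4x1 + 2x2 + s4 = 51
  x1, x2, s1, s2, s3, s4 ≥ 0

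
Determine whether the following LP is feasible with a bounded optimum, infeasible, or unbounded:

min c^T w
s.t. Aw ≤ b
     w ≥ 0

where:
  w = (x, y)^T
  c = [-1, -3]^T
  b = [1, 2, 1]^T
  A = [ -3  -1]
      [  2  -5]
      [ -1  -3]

Unbounded (objective can decrease without bound)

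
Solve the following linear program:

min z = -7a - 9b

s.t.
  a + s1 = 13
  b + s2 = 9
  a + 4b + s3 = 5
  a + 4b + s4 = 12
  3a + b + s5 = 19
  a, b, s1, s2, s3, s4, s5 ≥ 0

Evaluate the objective at each vertex of the feasible region:
  z(0, 0) = 0
  z(5, 0) = -35  ←
  z(0, 1.25) = -11.25
The minimum is at a = 5, b = 0.

a = 5, b = 0, z = -35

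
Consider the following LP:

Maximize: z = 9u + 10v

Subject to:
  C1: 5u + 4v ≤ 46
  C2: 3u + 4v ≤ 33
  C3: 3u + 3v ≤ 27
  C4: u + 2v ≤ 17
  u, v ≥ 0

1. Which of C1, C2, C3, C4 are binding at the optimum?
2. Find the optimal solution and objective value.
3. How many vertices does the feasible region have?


1. C2, C3
2. u = 3, v = 6, z = 87
3. 4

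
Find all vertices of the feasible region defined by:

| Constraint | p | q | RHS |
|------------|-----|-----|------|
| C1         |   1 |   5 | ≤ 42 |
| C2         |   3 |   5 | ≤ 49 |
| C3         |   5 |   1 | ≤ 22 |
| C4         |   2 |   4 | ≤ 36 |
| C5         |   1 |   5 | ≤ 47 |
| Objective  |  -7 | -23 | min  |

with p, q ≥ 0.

(0, 0), (4.4, 0), (2.889, 7.556), (2, 8), (0, 8.4)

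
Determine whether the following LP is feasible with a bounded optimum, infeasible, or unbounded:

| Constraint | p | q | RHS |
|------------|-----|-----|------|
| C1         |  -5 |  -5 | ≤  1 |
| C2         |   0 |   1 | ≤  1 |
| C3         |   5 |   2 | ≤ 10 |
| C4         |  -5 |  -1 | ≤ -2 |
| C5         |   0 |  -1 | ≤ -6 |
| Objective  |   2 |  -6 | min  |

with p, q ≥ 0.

Infeasible (no feasible solution exists)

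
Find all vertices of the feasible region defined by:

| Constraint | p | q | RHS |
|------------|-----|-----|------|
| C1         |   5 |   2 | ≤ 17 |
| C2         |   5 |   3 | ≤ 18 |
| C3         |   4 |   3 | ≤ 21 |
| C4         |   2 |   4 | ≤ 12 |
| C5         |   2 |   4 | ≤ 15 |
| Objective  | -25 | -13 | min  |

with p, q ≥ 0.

(0, 0), (3.4, 0), (3, 1), (2.571, 1.714), (0, 3)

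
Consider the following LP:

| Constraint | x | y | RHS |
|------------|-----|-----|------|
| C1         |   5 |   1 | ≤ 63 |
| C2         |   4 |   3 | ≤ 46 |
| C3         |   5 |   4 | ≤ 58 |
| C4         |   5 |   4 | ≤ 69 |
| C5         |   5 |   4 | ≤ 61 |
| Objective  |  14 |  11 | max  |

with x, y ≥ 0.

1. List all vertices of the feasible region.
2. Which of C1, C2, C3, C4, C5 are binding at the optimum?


1. (0, 0), (11.5, 0), (10, 2), (0, 14.5)
2. C2, C3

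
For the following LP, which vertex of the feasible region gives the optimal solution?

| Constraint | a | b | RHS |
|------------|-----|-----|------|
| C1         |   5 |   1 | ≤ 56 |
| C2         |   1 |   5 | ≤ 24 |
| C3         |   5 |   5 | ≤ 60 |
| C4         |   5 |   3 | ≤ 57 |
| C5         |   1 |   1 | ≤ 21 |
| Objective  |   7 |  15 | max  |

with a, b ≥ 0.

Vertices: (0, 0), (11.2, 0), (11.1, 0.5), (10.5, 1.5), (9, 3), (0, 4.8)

Evaluate the objective at each vertex of the feasible region:
  z(0, 0) = 0
  z(11.2, 0) = 78.4
  z(11.1, 0.5) = 85.2
  z(10.5, 1.5) = 96
  z(9, 3) = 108  ←
  z(0, 4.8) = 72
The maximum is at a = 9, b = 3.

(9, 3)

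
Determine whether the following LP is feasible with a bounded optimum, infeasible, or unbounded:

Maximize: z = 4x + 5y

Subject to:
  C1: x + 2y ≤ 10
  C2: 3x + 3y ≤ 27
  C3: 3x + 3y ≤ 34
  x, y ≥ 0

Feasible with a bounded optimal solution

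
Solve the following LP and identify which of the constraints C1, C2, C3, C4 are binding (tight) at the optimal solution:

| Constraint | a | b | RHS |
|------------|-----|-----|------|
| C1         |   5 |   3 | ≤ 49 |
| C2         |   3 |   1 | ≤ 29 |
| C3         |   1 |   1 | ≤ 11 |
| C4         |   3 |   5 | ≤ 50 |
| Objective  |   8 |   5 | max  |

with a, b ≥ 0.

At a = 8, b = 3, compute slack b - a·x for each constraint:
  C1: 49 − 49 = 0  (binding)
  C2: 29 − 27 = 2  (slack)
  C3: 11 − 11 = 0  (binding)
  C4: 50 − 39 = 11  (slack)

Optimal: a = 8, b = 3
Binding: C1, C3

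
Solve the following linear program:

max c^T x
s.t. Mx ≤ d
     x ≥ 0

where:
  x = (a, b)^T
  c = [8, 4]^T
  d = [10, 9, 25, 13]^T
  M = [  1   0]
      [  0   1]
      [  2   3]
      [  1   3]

Evaluate the objective at each vertex of the feasible region:
  z(0, 0) = 0
  z(10, 0) = 80
  z(10, 1) = 84  ←
  z(0, 4.333) = 17.33
The maximum is at a = 10, b = 1.

a = 10, b = 1, z = 84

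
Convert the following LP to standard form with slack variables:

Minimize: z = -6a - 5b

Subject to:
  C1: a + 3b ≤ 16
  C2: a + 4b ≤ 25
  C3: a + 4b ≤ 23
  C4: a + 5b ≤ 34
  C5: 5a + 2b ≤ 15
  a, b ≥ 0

min z = -6a - 5b

s.t.
  a + 3b + s1 = 16
  a + 4b + s2 = 25
  a + 4b + s3 = 23
  a + 5b + s4 = 34
  5a + 2b + s5 = 15
  a, b, s1, s2, s3, s4, s5 ≥ 0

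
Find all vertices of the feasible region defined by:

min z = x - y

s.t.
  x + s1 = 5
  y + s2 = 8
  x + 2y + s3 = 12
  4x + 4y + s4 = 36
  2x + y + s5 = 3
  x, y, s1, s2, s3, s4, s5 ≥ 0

(0, 0), (1.5, 0), (0, 3)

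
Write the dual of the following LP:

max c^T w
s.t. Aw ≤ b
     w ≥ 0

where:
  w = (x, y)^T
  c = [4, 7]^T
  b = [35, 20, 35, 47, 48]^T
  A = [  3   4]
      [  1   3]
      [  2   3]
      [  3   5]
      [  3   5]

Primal max cᵀx s.t. Ax ≤ b, x ≥ 0  →  Dual min bᵀy s.t. Aᵀy ≥ c, y ≥ 0.

Minimize: z = 35y1 + 20y2 + 35y3 + 47y4 + 48y5

Subject to:
  3y1 + y2 + 2y3 + 3y4 + 3y5 ≥ 4
  4y1 + 3y2 + 3y3 + 5y4 + 5y5 ≥ 7
  y1, y2, y3, y4, y5 ≥ 0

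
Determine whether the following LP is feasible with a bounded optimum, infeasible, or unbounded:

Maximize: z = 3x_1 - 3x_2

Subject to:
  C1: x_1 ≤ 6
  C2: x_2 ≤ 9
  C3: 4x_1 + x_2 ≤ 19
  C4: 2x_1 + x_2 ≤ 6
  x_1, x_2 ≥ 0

Feasible with a bounded optimal solution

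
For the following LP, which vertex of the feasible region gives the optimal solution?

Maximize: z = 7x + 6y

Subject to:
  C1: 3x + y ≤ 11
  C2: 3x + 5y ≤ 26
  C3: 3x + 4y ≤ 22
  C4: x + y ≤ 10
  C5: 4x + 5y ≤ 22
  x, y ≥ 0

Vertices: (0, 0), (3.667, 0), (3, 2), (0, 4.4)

Evaluate the objective at each vertex of the feasible region:
  z(0, 0) = 0
  z(3.667, 0) = 25.67
  z(3, 2) = 33  ←
  z(0, 4.4) = 26.4
The maximum is at x = 3, y = 2.

(3, 2)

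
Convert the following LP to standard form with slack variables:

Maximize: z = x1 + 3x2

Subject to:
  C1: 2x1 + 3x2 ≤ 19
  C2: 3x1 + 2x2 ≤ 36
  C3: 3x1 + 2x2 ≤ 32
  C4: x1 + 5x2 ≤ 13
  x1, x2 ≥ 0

max z = x1 + 3x2

s.t.
  2x1 + 3x2 + s1 = 19
  3x1 + 2x2 + s2 = 36
  3x1 + 2x2 + s3 = 32
  x1 + 5x2 + s4 = 13
  x1, x2, s1, s2, s3, s4 ≥ 0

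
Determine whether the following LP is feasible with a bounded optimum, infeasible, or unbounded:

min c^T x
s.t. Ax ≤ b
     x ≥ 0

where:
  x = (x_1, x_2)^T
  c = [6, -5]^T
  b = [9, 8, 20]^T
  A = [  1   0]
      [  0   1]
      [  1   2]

Feasible with a bounded optimal solution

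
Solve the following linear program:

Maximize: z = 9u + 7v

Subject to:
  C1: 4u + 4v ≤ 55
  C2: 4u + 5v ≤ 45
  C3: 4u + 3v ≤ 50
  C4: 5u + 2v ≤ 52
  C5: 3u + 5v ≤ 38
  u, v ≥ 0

Evaluate the objective at each vertex of the feasible region:
  z(0, 0) = 0
  z(10.4, 0) = 93.6
  z(10, 1) = 97  ←
  z(7, 3.4) = 86.8
  z(0, 7.6) = 53.2
The maximum is at u = 10, v = 1.

u = 10, v = 1, z = 97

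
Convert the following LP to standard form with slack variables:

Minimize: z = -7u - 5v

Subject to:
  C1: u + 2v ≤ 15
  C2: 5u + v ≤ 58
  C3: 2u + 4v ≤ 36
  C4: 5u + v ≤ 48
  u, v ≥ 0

min z = -7u - 5v

s.t.
  u + 2v + s1 = 15
  5u + v + s2 = 58
  2u + 4v + s3 = 36
  5u + v + s4 = 48
  u, v, s1, s2, s3, s4 ≥ 0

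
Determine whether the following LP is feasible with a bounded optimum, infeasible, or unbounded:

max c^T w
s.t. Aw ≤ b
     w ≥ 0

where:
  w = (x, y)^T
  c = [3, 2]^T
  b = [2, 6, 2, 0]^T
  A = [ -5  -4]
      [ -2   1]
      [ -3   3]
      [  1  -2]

Unbounded (objective can increase without bound)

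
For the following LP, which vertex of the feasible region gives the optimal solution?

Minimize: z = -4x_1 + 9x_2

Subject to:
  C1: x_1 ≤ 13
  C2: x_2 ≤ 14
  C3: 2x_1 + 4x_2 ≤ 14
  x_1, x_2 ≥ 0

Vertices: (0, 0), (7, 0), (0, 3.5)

Evaluate the objective at each vertex of the feasible region:
  z(0, 0) = 0
  z(7, 0) = -28  ←
  z(0, 3.5) = 31.5
The minimum is at x_1 = 7, x_2 = 0.

(7, 0)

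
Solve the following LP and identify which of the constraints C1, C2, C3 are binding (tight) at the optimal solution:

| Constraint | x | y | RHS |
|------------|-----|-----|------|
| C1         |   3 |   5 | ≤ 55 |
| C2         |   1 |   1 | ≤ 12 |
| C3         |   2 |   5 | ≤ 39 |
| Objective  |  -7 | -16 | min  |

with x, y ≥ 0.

At x = 7, y = 5, compute slack b - a·x for each constraint:
  C1: 55 − 46 = 9  (slack)
  C2: 12 − 12 = 0  (binding)
  C3: 39 − 39 = 0  (binding)

Optimal: x = 7, y = 5
Binding: C2, C3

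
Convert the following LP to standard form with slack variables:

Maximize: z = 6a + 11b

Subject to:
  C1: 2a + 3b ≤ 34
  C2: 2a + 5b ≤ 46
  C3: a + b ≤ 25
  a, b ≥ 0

max z = 6a + 11b

s.t.
  2a + 3b + s1 = 34
  2a + 5b + s2 = 46
  a + b + s3 = 25
  a, b, s1, s2, s3 ≥ 0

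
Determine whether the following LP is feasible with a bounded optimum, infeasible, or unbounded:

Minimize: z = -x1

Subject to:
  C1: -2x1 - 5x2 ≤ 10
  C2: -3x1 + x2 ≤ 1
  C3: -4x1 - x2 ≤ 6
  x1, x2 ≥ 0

Unbounded (objective can decrease without bound)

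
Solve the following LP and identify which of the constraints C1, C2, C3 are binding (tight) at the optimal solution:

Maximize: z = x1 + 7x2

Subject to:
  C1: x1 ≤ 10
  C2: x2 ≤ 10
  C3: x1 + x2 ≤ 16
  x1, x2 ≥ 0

At x1 = 6, x2 = 10, compute slack b - a·x for each constraint:
  C1: 10 − 6 = 4  (slack)
  C2: 10 − 10 = 0  (binding)
  C3: 16 − 16 = 0  (binding)

Optimal: x1 = 6, x2 = 10
Binding: C2, C3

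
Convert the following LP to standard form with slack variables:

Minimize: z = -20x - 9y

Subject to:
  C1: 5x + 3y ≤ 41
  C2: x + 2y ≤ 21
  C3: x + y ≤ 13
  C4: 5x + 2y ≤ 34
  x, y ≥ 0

min z = -20x - 9y

s.t.
  5x + 3y + s1 = 41
  x + 2y + s2 = 21
  x + y + s3 = 13
  5x + 2y + s4 = 34
  x, y, s1, s2, s3, s4 ≥ 0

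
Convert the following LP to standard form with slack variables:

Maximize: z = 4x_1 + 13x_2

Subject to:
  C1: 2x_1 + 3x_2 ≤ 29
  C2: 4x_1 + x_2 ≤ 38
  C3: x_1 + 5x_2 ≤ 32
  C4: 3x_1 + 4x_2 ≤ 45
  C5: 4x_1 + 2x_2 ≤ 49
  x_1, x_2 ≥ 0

max z = 4x_1 + 13x_2

s.t.
  2x_1 + 3x_2 + s1 = 29
  4x_1 + x_2 + s2 = 38
  x_1 + 5x_2 + s3 = 32
  3x_1 + 4x_2 + s4 = 45
  4x_1 + 2x_2 + s5 = 49
  x_1, x_2, s1, s2, s3, s4, s5 ≥ 0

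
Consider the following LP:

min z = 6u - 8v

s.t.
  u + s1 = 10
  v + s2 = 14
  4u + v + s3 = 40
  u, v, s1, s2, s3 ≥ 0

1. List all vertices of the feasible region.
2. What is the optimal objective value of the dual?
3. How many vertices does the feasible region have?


1. (0, 0), (10, 0), (6.5, 14), (0, 14)
2. -112
3. 4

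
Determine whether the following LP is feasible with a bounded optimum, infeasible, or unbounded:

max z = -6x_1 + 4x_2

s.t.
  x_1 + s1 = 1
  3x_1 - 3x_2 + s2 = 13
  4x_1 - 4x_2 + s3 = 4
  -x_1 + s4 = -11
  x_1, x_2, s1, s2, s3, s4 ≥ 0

Infeasible (no feasible solution exists)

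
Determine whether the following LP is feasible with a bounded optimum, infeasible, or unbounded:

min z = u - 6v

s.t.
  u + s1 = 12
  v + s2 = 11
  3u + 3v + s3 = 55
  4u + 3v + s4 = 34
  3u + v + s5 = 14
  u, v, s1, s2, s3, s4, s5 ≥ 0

Feasible with a bounded optimal solution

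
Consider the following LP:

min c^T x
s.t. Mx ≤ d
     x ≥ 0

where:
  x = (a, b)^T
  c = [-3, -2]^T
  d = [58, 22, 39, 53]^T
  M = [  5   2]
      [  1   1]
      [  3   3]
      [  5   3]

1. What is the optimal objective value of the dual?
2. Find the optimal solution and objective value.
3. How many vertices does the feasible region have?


1. -33
2. a = 7, b = 6, z = -33
3. 4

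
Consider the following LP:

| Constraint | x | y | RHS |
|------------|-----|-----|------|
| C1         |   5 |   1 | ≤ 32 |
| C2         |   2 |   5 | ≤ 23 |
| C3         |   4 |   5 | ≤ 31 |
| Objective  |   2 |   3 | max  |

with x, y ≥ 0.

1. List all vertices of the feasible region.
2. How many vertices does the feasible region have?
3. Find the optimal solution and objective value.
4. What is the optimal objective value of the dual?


1. (0, 0), (6.4, 0), (6.143, 1.286), (4, 3), (0, 4.6)
2. 5
3. x = 4, y = 3, z = 17
4. 17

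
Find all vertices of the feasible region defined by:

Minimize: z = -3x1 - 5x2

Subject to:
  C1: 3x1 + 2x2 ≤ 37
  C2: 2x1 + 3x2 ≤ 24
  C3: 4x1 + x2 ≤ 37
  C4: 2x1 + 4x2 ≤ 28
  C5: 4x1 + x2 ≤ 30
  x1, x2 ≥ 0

(0, 0), (7.5, 0), (6.6, 3.6), (6, 4), (0, 7)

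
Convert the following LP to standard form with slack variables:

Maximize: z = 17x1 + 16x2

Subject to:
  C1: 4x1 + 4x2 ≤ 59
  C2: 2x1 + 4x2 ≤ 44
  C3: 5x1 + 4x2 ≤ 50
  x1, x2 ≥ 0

max z = 17x1 + 16x2

s.t.
  4x1 + 4x2 + s1 = 59
  2x1 + 4x2 + s2 = 44
  5x1 + 4x2 + s3 = 50
  x1, x2, s1, s2, s3 ≥ 0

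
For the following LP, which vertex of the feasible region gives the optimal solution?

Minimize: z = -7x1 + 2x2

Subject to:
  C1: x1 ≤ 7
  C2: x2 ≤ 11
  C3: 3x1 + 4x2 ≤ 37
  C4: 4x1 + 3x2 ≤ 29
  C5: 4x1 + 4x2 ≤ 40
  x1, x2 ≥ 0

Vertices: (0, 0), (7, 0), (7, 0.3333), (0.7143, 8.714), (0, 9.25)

Evaluate the objective at each vertex of the feasible region:
  z(0, 0) = 0
  z(7, 0) = -49  ←
  z(7, 0.3333) = -48.33
  z(0.7143, 8.714) = 12.43
  z(0, 9.25) = 18.5
The minimum is at x1 = 7, x2 = 0.

(7, 0)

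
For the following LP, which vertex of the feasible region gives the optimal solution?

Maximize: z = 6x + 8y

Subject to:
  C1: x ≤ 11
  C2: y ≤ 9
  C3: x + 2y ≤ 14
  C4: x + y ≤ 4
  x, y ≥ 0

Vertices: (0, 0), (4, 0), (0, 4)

Evaluate the objective at each vertex of the feasible region:
  z(0, 0) = 0
  z(4, 0) = 24
  z(0, 4) = 32  ←
The maximum is at x = 0, y = 4.

(0, 4)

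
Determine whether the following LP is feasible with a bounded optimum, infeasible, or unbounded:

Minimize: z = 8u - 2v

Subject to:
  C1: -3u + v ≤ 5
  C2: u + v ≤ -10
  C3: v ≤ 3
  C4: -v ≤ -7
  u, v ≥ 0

Infeasible (no feasible solution exists)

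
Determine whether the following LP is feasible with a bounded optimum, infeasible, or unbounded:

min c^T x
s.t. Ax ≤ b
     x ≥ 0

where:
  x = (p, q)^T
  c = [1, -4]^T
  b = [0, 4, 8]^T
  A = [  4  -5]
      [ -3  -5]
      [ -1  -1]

Unbounded (objective can decrease without bound)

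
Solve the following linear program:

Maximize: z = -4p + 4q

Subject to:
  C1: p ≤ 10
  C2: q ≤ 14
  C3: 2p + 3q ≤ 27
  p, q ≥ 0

Evaluate the objective at each vertex of the feasible region:
  z(0, 0) = 0
  z(10, 0) = -40
  z(10, 2.333) = -30.67
  z(0, 9) = 36  ←
The maximum is at p = 0, q = 9.

p = 0, q = 9, z = 36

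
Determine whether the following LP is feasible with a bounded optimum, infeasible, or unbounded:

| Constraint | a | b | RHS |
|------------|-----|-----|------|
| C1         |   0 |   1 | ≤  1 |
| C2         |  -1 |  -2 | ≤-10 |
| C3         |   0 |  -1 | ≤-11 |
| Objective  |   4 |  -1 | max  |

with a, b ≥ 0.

Infeasible (no feasible solution exists)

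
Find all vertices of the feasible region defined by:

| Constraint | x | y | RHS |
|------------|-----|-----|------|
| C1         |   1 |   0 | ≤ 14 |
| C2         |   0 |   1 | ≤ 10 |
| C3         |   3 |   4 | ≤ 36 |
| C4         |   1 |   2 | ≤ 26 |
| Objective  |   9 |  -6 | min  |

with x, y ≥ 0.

(0, 0), (12, 0), (0, 9)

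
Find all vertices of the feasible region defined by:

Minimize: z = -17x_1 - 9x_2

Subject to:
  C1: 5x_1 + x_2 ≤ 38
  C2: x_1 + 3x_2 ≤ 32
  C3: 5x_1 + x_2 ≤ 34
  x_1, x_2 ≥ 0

(0, 0), (6.8, 0), (5, 9), (0, 10.67)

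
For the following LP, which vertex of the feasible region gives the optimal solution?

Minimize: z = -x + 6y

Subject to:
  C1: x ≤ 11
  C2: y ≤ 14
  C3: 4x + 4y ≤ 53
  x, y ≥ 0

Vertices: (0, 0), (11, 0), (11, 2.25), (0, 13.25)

Evaluate the objective at each vertex of the feasible region:
  z(0, 0) = 0
  z(11, 0) = -11  ←
  z(11, 2.25) = 2.5
  z(0, 13.25) = 79.5
The minimum is at x = 11, y = 0.

(11, 0)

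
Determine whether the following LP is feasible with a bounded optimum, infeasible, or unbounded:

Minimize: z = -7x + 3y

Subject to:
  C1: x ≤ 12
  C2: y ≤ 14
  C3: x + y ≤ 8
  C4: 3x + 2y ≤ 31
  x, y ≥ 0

Feasible with a bounded optimal solution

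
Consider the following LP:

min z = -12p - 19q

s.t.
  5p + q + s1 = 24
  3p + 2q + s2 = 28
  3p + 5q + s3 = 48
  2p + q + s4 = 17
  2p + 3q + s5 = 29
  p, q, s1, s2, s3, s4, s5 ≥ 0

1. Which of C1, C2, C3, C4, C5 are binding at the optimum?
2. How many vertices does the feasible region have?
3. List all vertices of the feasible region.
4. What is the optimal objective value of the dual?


1. C3, C5
2. 5
3. (0, 0), (4.8, 0), (3.308, 7.462), (1, 9), (0, 9.6)
4. -183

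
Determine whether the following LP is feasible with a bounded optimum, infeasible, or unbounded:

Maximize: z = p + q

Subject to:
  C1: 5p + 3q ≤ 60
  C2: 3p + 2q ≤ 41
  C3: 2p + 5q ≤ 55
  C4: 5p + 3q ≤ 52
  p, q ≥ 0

Feasible with a bounded optimal solution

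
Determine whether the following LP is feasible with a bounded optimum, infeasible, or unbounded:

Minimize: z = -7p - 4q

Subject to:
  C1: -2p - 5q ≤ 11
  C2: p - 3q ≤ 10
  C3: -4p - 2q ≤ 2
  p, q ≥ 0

Unbounded (objective can decrease without bound)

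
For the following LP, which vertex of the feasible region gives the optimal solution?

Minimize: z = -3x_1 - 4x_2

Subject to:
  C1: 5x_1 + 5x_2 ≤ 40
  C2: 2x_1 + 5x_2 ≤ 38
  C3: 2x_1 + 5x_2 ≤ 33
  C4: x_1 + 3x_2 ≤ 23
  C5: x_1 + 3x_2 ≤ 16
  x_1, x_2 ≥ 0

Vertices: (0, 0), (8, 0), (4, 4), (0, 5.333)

Evaluate the objective at each vertex of the feasible region:
  z(0, 0) = 0
  z(8, 0) = -24
  z(4, 4) = -28  ←
  z(0, 5.333) = -21.33
The minimum is at x_1 = 4, x_2 = 4.

(4, 4)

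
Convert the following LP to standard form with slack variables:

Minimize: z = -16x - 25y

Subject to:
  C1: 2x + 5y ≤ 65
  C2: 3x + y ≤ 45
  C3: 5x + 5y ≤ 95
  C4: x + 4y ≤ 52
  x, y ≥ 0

min z = -16x - 25y

s.t.
  2x + 5y + s1 = 65
  3x + y + s2 = 45
  5x + 5y + s3 = 95
  x + 4y + s4 = 52
  x, y, s1, s2, s3, s4 ≥ 0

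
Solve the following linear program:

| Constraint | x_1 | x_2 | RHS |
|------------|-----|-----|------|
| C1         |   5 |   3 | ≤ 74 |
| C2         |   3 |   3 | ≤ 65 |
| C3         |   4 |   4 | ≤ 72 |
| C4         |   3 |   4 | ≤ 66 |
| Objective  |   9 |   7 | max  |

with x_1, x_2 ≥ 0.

Evaluate the objective at each vertex of the feasible region:
  z(0, 0) = 0
  z(14.8, 0) = 133.2
  z(10, 8) = 146  ←
  z(6, 12) = 138
  z(0, 16.5) = 115.5
The maximum is at x_1 = 10, x_2 = 8.

x_1 = 10, x_2 = 8, z = 146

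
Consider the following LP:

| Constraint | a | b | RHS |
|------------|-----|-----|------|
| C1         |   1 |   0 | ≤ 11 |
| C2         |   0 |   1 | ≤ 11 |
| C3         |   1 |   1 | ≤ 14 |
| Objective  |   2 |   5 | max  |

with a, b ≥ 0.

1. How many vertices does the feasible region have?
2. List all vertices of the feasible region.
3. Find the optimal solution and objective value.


1. 5
2. (0, 0), (11, 0), (11, 3), (3, 11), (0, 11)
3. a = 3, b = 11, z = 61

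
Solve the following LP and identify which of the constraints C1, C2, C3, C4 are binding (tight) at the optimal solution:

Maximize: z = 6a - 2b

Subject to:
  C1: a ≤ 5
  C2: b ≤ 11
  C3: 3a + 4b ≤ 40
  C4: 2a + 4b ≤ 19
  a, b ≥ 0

At a = 5, b = 0, compute slack b - a·x for each constraint:
  C1: 5 − 5 = 0  (binding)
  C2: 11 − 0 = 11  (slack)
  C3: 40 − 15 = 25  (slack)
  C4: 19 − 10 = 9  (slack)

Optimal: a = 5, b = 0
Binding: C1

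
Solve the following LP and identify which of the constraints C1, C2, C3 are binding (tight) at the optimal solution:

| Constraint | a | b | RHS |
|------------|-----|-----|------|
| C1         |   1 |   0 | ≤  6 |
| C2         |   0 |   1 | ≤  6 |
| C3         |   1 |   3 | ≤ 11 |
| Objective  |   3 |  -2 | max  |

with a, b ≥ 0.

At a = 6, b = 0, compute slack b - a·x for each constraint:
  C1: 6 − 6 = 0  (binding)
  C2: 6 − 0 = 6  (slack)
  C3: 11 − 6 = 5  (slack)

Optimal: a = 6, b = 0
Binding: C1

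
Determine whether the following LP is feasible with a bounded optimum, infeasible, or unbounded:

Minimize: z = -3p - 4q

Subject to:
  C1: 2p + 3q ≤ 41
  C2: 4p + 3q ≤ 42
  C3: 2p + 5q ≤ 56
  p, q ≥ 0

Feasible with a bounded optimal solution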